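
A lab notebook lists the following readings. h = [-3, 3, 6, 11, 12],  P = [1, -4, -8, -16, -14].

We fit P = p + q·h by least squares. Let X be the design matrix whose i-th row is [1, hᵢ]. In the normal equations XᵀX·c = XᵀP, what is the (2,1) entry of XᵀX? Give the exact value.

29

Row 2 ↔ basis h, column 1 ↔ basis 1, so (XᵀX)_{2,1} = Σᵢ h = (-3)·(1) + (3)·(1) + (6)·(1) + (11)·(1) + (12)·(1) = 29.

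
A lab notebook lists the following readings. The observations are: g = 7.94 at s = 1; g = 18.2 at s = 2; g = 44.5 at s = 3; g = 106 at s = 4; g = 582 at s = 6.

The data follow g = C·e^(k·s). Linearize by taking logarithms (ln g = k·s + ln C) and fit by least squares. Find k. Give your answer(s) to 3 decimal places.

k = 0.862

With ln gᵢ as the transformed response and sᵢ as the regressor:
Sums: Σs = 16.0000, Σ(s)² = 66.0000, Σln g = 19.7987, Σs·ln g = 76.1138.
Normal system: [[66.0000, 16.0000]; [16.0000, 5]]·[k, ln C]ᵀ = [76.1138, 19.7987]ᵀ.
Solving (det = 74.0000): k = 0.86202, ln C = 1.20129.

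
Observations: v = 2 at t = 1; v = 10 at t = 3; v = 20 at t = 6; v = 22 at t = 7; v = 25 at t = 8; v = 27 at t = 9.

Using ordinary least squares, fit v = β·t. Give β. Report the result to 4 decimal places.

Forming MᵀM = [[240]] and Mᵀv = [749]ᵀ gives MᵀM·[β]ᵀ = Mᵀv.
β = 749/240 = 3.12083.

β = 3.1208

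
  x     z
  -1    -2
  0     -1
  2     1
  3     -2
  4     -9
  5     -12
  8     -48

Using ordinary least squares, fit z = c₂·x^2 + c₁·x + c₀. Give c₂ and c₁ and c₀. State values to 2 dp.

c₂ = -1.03, c₁ = 2.26, c₀ = 0.31

Compute the Gram sums: Σx^2·x^2 = 5075, Σx^2·x = 735, Σx^2 = 119, Σx·x = 119, Σx = 21, Σ1 = 7.
And Σx^2·z = -3532, Σx·z = -482, Σz = -73.
MᵀM·[c₂, c₁, c₀]ᵀ = Mᵀz becomes [[5075, 735, 119]; [735, 119, 21]; [119, 21, 7]]·[c₂, c₁, c₀]ᵀ = [-3532, -482, -73]ᵀ.
Row-reducing yields c₂ = -2063/2002, c₁ = 4523/2002, c₀ = 24/77.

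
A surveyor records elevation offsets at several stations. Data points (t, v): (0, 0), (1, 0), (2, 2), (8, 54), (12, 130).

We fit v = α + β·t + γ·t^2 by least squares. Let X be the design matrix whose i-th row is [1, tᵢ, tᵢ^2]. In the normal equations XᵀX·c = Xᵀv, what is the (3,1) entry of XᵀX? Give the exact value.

Row 3 ↔ basis t^2, column 1 ↔ basis 1, so (XᵀX)_{3,1} = Σᵢ t^2 = (0)·(1) + (1)·(1) + (4)·(1) + (64)·(1) + (144)·(1) = 213.

213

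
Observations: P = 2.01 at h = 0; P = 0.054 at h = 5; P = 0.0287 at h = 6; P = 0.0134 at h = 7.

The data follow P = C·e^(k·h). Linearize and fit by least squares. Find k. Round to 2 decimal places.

k = -0.71

Linearized form: ln P = k·h + ln C. From the 4 transformed points,
AᵀA = [[110.0000, 18.0000]; [18.0000, 4]], rhs = [-66.0865, -10.0840]ᵀ  (here Σh = 18.0000, Σ(h)² = 110.0000, Σln P = -10.0840, Σh·ln P = -66.0865).
Slope k = (n·Σh·ln P − Σh·Σln P)/(n·Σ(h)² − (Σh)²) = (4·-66.0865 − 18.0000·-10.0840)/116.0000 = -0.71409; ln C = (Σln P − k·Σh)/n = 0.69239.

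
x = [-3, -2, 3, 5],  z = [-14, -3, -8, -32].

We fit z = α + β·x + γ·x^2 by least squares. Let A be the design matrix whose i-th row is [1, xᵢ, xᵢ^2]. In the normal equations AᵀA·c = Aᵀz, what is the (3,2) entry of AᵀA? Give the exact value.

117

Row 3 ↔ basis x^2, column 2 ↔ basis x, so (AᵀA)_{3,2} = Σᵢ (x^2)·(x) = (9)·(-3) + (4)·(-2) + (9)·(3) + (25)·(5) = 117.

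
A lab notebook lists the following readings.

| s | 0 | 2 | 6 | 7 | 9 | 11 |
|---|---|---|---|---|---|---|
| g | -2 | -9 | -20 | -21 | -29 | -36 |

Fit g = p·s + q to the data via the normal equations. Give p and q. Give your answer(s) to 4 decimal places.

p = -2.9885, q = -2.0672

From the data, Σs·s = 291, Σs = 35, Σ1 = 6.
For Mᵀg: Σs·g = -942, Σg = -117.
det = 291·6 − 35² = 521.
p = ((-942)·6 − 35·(-117))/521 = -1557/521; q = (291·(-117) − 35·(-942))/521 = -1077/521.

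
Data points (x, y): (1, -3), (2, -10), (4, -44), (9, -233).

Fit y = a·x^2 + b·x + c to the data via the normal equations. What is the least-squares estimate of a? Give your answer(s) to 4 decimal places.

From the data, Σx^2·x^2 = 6834, Σx^2·x = 802, Σx^2 = 102, Σx·x = 102, Σx = 16, Σ1 = 4.
And Σx^2·y = -19620, Σx·y = -2296, Σy = -290.
Normal equations: [[6834, 802, 102]; [802, 102, 16]; [102, 16, 4]]·[a, b, c]ᵀ = [-19620, -2296, -290]ᵀ.
Inverting the 3×3 Gram matrix, [a, b, c]ᵀ = [-8483/2809, 3981/2809, -3260/2809]ᵀ.

a = -3.0199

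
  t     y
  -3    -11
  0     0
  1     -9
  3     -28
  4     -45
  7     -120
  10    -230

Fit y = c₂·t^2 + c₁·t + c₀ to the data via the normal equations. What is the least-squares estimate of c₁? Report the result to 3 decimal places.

c₁ = -2.941

With design matrix A, AᵀA = [[12820, 1408, 184]; [1408, 184, 22]; [184, 22, 7]] and Aᵀy = [-29960, -3380, -443]ᵀ.
Row-reducing yields c₂ = -22090/11109, c₁ = -65353/22218, c₀ = -6564/3703.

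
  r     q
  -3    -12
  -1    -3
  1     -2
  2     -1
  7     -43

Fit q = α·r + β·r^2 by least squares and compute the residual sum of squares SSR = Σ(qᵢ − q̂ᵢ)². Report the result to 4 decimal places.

SSR = 6.0762

With design matrix X, XᵀX = [[64, 324]; [324, 2500]] and Xᵀq = [-266, -2224]ᵀ.
Δ = 64·2500 − 324² = 55024.
α = ((-266)·2500 − 324·(-2224))/55024 = 6947/6878; β = (64·(-2224) − 324·(-266))/55024 = -7019/6878.
Residuals: 738/3439, -3334/3439, -6842/3439, 3652/3439, -226/3439; SSR = 20896/3439.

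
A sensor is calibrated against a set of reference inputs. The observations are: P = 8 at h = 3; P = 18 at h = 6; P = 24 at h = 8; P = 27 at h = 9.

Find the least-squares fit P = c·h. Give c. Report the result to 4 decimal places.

Sums needed: Σh·h = 190.
Right-hand side: Σh·P = 567.
Hence c = 567 / 190 ≈ 2.98421.

c = 2.9842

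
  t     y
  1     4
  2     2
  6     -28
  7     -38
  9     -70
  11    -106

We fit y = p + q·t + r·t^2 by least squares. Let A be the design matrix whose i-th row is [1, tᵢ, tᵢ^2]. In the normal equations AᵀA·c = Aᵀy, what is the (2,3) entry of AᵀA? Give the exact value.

Row 2 ↔ basis t, column 3 ↔ basis t^2, so (AᵀA)_{2,3} = Σᵢ (t)·(t^2) = (1)·(1) + (2)·(4) + (6)·(36) + (7)·(49) + (9)·(81) + (11)·(121) = 2628.

2628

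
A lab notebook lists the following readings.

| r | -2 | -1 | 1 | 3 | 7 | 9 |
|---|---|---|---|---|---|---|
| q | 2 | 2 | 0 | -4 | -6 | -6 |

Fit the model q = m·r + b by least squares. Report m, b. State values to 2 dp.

m = -0.83, b = 0.34

Forming MᵀM = [[145, 17]; [17, 6]] and Mᵀq = [-114, -12]ᵀ gives MᵀM·[m, b]ᵀ = Mᵀq.
det = 145·6 − 17² = 581.
m = ((-114)·6 − 17·(-12))/581 = -480/581; b = (145·(-12) − 17·(-114))/581 = 198/581.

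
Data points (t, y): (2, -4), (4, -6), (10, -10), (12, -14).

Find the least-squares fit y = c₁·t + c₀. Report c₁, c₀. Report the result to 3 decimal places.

c₁ = -0.912, c₀ = -2.118

Normal-equation sums: Σt·t = 264, Σt = 28, Σ1 = 4.
For Xᵀy: Σt·y = -300, Σy = -34.
XᵀX·[c₁, c₀]ᵀ = Xᵀy becomes [[264, 28]; [28, 4]]·[c₁, c₀]ᵀ = [-300, -34]ᵀ.
Determinant 264·4 − 28² = 272.
c₁ = ((-300)·4 − 28·(-34))/272 = -31/34; c₀ = (264·(-34) − 28·(-300))/272 = -36/17.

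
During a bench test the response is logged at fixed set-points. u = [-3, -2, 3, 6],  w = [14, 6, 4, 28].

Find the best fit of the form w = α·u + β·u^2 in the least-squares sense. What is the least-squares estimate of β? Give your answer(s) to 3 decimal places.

Sums needed: Σu·u = 58, Σu·u^2 = 208, Σu^2·u^2 = 1474.
For Aᵀw: Σu·w = 126, Σu^2·w = 1194.
So AᵀA·[α, β]ᵀ = Aᵀw: [[58, 208]; [208, 1474]]·[α, β]ᵀ = [126, 1194]ᵀ.
Eliminating β: 1474·(row 1) − 208·(row 2) gives 42228·α = 1474·126 − 208·1194 = -62628, so α = -307/207.
Then β = (1194 − 208·(-307/207))/1474 = 211/207.

β = 1.019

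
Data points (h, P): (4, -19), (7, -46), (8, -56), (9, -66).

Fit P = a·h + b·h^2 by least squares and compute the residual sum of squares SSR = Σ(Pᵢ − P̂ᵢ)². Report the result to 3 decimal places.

SSR = 2.541

The normal equations are: 210·a + 1648·b = -1440;  1648·a + 13314·b = -11488.
Eliminating b: 13314·(row 1) − 1648·(row 2) gives 80036·a = 13314·(-1440) − 1648·(-11488) = -239936, so a = -59984/20009.
Then b = ((-11488) − 1648·(-59984/20009))/13314 = -9840/20009.
Residuals: 17205/20009, -18366/20009, -10872/20009, 1482/1819; SSR = 50841/20009.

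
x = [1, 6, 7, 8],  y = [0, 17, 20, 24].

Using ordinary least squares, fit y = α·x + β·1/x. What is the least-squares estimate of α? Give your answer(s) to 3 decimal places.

α = 2.974

AᵀA·[α, β]ᵀ = Aᵀy reads: 150·α + 4·β = 434;  4·α + (30025/28224)·β = 365/42.
Δ = 150·(30025/28224) − 4² = 675361/4704.
α = (434·(30025/28224) − 4·(365/42))/(675361/4704) = 6024865/2026083; β = (150·(365/42) − 4·434)/(675361/4704) = -2034144/675361.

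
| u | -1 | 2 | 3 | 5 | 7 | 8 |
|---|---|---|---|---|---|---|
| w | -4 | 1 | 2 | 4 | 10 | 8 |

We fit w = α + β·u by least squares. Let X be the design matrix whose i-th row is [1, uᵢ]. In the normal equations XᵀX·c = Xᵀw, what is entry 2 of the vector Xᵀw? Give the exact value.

166

Entry 2 ↔ basis u, so (Xᵀw)_{2} = Σᵢ (u)·wᵢ = (-1)·(-4) + (2)·(1) + (3)·(2) + (5)·(4) + (7)·(10) + (8)·(8) = 166.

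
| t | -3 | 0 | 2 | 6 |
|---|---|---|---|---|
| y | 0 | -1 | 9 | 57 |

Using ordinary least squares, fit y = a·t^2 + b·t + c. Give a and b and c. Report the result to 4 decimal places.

Compute the Gram sums: Σt^2·t^2 = 1393, Σt^2·t = 197, Σt^2 = 49, Σt·t = 49, Σt = 5, Σ1 = 4.
And Σt^2·y = 2088, Σt·y = 360, Σy = 65.
Normal equations: [[1393, 197, 49]; [197, 49, 5]; [49, 5, 4]]·[a, b, c]ᵀ = [2088, 360, 65]ᵀ.
Row-reducing yields a = 2897/2577, b = 7604/2577, c = -1039/859.

a = 1.1242, b = 2.9507, c = -1.2095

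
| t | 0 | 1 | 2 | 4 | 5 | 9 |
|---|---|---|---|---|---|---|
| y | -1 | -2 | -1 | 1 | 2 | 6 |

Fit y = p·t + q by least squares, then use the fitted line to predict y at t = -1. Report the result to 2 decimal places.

AᵀA·[p, q]ᵀ = Aᵀy reads: 127·p + 21·q = 64;  21·p + 6·q = 5.
Eliminating q: 6·(row 1) − 21·(row 2) gives 321·p = 6·64 − 21·5 = 279, so p = 93/107.
Then q = (5 − 21·(93/107))/6 = -709/321.
At t = -1: ŷ = (93/107)·(-1) + (-709/321)·(1) = -988/321.

ŷ = -3.08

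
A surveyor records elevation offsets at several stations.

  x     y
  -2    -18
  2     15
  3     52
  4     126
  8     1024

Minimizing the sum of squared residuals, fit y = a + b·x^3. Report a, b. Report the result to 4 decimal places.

a = -1.8158, b = 2.0034

Entries of MᵀM: Σ1 = 5, Σx^3 = 603, Σx^3·x^3 = 267097.
Moment sums: Σy = 1199, Σx^3·y = 534020.
So MᵀM·[a, b]ᵀ = Mᵀy: [[5, 603]; [603, 267097]]·[a, b]ᵀ = [1199, 534020]ᵀ.
Δ = 5·267097 − 603² = 971876.
a = (1199·267097 − 603·534020)/971876 = -1764757/971876; b = (5·534020 − 603·1199)/971876 = 1947103/971876.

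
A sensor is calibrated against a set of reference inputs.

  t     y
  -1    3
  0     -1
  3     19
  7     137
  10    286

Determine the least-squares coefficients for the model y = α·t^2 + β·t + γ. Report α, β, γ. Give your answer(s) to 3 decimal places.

α = 3.064, β = -1.818, γ = -1.737

With design matrix M, MᵀM = [[12483, 1369, 159]; [1369, 159, 19]; [159, 19, 5]] and Mᵀy = [35487, 3873, 444]ᵀ.
Row-reducing yields α = 457563/149318, β = -271485/149318, γ = -129711/74659.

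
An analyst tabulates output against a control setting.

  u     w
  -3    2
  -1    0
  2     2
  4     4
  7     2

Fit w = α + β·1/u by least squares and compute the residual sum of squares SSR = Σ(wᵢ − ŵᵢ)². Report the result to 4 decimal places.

Compute the Gram sums: Σ1 = 5, Σ1/u = -37/84, Σ1/u·1/u = 10189/7056.
Moment sums: Σw = 10, Σ1/u·w = 34/21.
XᵀX·[α, β]ᵀ = Xᵀw becomes [[5, -37/84]; [-37/84, 10189/7056]]·[α, β]ᵀ = [10, 34/21]ᵀ.
det = 5·(10189/7056) − (-37/84)² = 6197/882.
α = (10·(10189/7056) − (-37/84)·(34/21))/(6197/882) = 53461/24788; β = (5·(34/21) − (-37/84)·10)/(6197/882) = 11025/6197.
Residuals: 10815/24788, -9361/24788, -25935/24788, 17333/12394, -10185/24788; SSR = 44027/12394.

SSR = 3.5523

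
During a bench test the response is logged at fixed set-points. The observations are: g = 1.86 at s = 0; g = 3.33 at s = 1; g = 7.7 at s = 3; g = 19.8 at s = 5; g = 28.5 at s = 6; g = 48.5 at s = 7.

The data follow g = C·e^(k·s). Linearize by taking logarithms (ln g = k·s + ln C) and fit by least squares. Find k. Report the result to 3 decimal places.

With ln gᵢ as the transformed response and sᵢ as the regressor:
XᵀX = [[120.0000, 22.0000]; [22.0000, 6]], rhs = [69.5254, 14.0819]ᵀ  (here Σs = 22.0000, Σ(s)² = 120.0000, Σln g = 14.0819, Σs·ln g = 69.5254).
Δ = 120.0000·6 − (22.0000)² = 236.0000; k = (69.5254·6 − 22.0000·14.0819)/236.0000 = 0.45487, ln C = (120.0000·14.0819 − 22.0000·69.5254)/236.0000 = 0.67912.

k = 0.455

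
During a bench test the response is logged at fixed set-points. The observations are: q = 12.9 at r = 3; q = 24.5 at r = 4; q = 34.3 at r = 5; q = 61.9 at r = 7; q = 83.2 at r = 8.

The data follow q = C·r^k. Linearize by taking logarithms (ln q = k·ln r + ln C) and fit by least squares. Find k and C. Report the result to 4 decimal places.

Taking logs, ln q = k·ln r + ln C, so regress ln q on ln r.
Σln r = 8.1197, Σ(ln r)² = 13.8297, Σln q = 17.8378, Σln r·ln q = 30.1549.
Equations: 13.8297·k + 8.1197·ln C = 30.1549;  8.1197·k + 5·ln C = 17.8378.
Solving (det = 3.2190): k = 1.84435, ln C = 0.57246, so C = exp(0.57246) = 1.77262.

k = 1.8443, C = 1.7726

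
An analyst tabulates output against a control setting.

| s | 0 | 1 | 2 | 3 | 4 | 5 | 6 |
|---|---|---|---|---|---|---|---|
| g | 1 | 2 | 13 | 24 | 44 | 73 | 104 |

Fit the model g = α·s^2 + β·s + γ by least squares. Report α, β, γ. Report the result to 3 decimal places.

With design matrix M, MᵀM = [[2275, 441, 91]; [441, 91, 21]; [91, 21, 7]] and Mᵀg = [6543, 1265, 261]ᵀ.
Row-reducing yields α = 43/14, β = -17/14, γ = 1.

α = 3.071, β = -1.214, γ = 1.000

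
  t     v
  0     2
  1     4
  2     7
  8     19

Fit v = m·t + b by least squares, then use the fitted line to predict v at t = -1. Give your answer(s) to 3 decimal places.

v̂ = 0.065

From the data, Σt·t = 69, Σt = 11, Σ1 = 4.
Right-hand side: Σt·v = 170, Σv = 32.
Normal equations: [[69, 11]; [11, 4]]·[m, b]ᵀ = [170, 32]ᵀ.
Δ = 69·4 − 11² = 155.
m = (170·4 − 11·32)/155 = 328/155; b = (69·32 − 11·170)/155 = 338/155.
At t = -1: v̂ = (328/155)·(-1) + (338/155)·(1) = 2/31.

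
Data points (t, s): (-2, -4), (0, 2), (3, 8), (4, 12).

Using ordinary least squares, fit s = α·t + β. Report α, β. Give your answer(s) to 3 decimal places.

With design matrix X, XᵀX = [[29, 5]; [5, 4]] and Xᵀs = [80, 18]ᵀ.
det = 29·4 − 5² = 91.
α = (80·4 − 5·18)/91 = 230/91; β = (29·18 − 5·80)/91 = 122/91.

α = 2.527, β = 1.341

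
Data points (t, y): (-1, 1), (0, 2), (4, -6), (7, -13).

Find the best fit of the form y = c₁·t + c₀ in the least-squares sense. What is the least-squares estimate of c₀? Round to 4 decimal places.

Sums needed: Σt·t = 66, Σt = 10, Σ1 = 4.
And Σt·y = -116, Σy = -16.
Normal equations: [[66, 10]; [10, 4]]·[c₁, c₀]ᵀ = [-116, -16]ᵀ.
Eliminating c₀: 4·(row 1) − 10·(row 2) gives 164·c₁ = 4·(-116) − 10·(-16) = -304, so c₁ = -76/41.
Then c₀ = ((-16) − 10·(-76/41))/4 = 26/41.

c₀ = 0.6341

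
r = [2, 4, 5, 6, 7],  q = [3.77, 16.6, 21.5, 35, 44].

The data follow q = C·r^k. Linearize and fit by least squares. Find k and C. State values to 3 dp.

k = 1.965, C = 0.990

With ln qᵢ as the transformed response and ln rᵢ as the regressor:
XᵀX = [[11.9895, 7.4265]; [7.4265, 5]], rhs = [23.4864, 14.5441]ᵀ  (here Σln r = 7.4265, Σ(ln r)² = 11.9895, Σln q = 14.5441, Σln r·ln q = 23.4864).
Solving (det = 4.7940): k = 1.96489, ln C = -0.00966, so C = exp(-0.00966) = 0.99039.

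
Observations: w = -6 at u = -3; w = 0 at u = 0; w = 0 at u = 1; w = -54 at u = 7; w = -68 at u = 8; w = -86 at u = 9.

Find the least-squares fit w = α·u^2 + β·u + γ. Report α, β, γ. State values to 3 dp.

The normal equations are: 13140·α + 1558·β + 204·γ = -14018;  1558·α + 204·β + 22·γ = -1678;  204·α + 22·β + 6·γ = -214.
(Σu^2·u^2 = 13140, Σu^2·u = 1558, Σu^2 = 204, Σu·u = 204, Σu = 22, Σ1 = 6, Σu^2·w = -14018, Σu·w = -1678, Σw = -214.)
Inverting the 3×3 Gram matrix, [α, β, γ]ᵀ = [-16187/16359, -4061/5453, 11558/16359]ᵀ.

α = -0.989, β = -0.745, γ = 0.707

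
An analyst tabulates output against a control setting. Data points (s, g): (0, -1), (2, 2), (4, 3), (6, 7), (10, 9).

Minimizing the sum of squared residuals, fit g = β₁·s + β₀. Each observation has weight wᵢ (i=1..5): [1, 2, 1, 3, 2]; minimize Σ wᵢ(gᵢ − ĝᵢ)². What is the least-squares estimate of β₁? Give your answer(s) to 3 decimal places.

β₁ = 0.991

With design matrix X, XᵀWX = [[332, 46]; [46, 9]] and XᵀWg = [326, 45]ᵀ.
det = 332·9 − 46² = 872.
β₁ = (326·9 − 46·45)/872 = 108/109; β₀ = (332·45 − 46·326)/872 = -7/109.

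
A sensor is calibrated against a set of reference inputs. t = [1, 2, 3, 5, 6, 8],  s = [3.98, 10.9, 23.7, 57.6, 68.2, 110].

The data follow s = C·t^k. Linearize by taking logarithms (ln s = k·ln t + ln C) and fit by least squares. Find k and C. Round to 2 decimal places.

k = 1.62, C = 3.87

Linearized form: ln s = k·ln t + ln C. From the 6 transformed points,
Σln t = 7.2724, Σ(ln t)² = 11.8122, Σln s = 19.9120, Σln t·ln s = 28.9973.
Equations: 11.8122·k + 7.2724·ln C = 28.9973;  7.2724·k + 6·ln C = 19.9120.
Solving (det = 17.9853): k = 1.62221, ln C = 1.35244, so C = exp(1.35244) = 3.86683.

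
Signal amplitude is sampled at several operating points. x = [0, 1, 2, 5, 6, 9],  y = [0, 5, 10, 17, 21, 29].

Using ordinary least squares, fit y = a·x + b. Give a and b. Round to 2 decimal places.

Setting ∂/∂a … = 0 gives: 147·a + 23·b = 497;  23·a + 6·b = 82.
(Σx·x = 147, Σx = 23, Σ1 = 6, Σx·y = 497, Σy = 82.)
det = 147·6 − 23² = 353.
a = (497·6 − 23·82)/353 = 1096/353; b = (147·82 − 23·497)/353 = 623/353.

a = 3.10, b = 1.76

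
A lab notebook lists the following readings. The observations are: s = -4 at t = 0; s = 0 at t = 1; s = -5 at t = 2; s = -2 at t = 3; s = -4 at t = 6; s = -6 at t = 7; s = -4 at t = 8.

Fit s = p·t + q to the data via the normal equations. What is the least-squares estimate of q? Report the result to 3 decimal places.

q = -2.420

The normal system XᵀX·[p, q]ᵀ = Xᵀs is [[163, 27]; [27, 7]]·[p, q]ᵀ = [-114, -25]ᵀ.
Determinant 163·7 − 27² = 412.
p = ((-114)·7 − 27·(-25))/412 = -123/412; q = (163·(-25) − 27·(-114))/412 = -997/412.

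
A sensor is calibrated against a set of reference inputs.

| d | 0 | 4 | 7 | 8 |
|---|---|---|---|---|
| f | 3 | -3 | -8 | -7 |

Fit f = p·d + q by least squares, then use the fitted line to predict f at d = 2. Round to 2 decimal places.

The normal equations are: 129·p + 19·q = -124;  19·p + 4·q = -15.
det = 129·4 − 19² = 155.
p = ((-124)·4 − 19·(-15))/155 = -211/155; q = (129·(-15) − 19·(-124))/155 = 421/155.
At d = 2: f̂ = (-211/155)·(2) + (421/155)·(1) = -1/155.

f̂ = -0.01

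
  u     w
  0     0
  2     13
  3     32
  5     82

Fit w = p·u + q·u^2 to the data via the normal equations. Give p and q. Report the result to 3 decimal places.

p = 0.928, q = 3.105

Entries of AᵀA: Σu·u = 38, Σu·u^2 = 160, Σu^2·u^2 = 722.
Moment sums: Σu·w = 532, Σu^2·w = 2390.
AᵀA·[p, q]ᵀ = Aᵀw becomes [[38, 160]; [160, 722]]·[p, q]ᵀ = [532, 2390]ᵀ.
Eliminating q: 722·(row 1) − 160·(row 2) gives 1836·p = 722·532 − 160·2390 = 1704, so p = 142/153.
Then q = (2390 − 160·(142/153))/722 = 475/153.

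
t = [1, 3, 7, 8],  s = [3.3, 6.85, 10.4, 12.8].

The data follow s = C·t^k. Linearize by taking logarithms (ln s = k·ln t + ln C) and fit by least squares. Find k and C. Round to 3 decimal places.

Let Y = ln s. Fitting Y = k·ln t + ln C by least squares:
Σln t = 5.1240, Σ(ln t)² = 9.3176, Σln s = 8.0094, Σln t·ln s = 11.9724.
Equations: 9.3176·k + 5.1240·ln C = 11.9724;  5.1240·k + 4·ln C = 8.0094.
Slope k = (n·Σln t·ln s − Σln t·Σln s)/(n·Σ(ln t)² − (Σln t)²) = (4·11.9724 − 5.1240·8.0094)/11.0154 = 0.62181; ln C = (Σln s − k·Σln t)/n = 1.20582, so C = exp(1.20582) = 3.33950.

k = 0.622, C = 3.339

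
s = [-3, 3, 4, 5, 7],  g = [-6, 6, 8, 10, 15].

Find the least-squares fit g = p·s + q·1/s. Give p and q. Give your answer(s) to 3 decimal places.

Forming MᵀM = [[108, 5]; [5, 60881/176400]] and Mᵀg = [223, 71/7]ᵀ gives MᵀM·[p, q]ᵀ = Mᵀg.
Δ = 108·(60881/176400) − 5² = 60143/4900.
p = (223·(60881/176400) − 5·(71/7))/(60143/4900) = 33799/15804; q = (108·(71/7) − 5·223)/(60143/4900) = -700/439.

p = 2.139, q = -1.595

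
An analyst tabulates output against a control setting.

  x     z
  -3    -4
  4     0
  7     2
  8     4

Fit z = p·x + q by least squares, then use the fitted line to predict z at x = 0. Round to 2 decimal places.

ẑ = -2.20

Forming MᵀM = [[138, 16]; [16, 4]] and Mᵀz = [58, 2]ᵀ gives MᵀM·[p, q]ᵀ = Mᵀz.
Determinant 138·4 − 16² = 296.
p = (58·4 − 16·2)/296 = 25/37; q = (138·2 − 16·58)/296 = -163/74.
At x = 0: ẑ = (25/37)·(0) + (-163/74)·(1) = -163/74.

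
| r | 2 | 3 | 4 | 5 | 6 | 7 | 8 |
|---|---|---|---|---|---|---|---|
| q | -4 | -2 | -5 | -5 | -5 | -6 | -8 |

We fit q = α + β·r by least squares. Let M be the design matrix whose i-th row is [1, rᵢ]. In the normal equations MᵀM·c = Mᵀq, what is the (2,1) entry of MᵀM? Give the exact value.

Row 2 ↔ basis r, column 1 ↔ basis 1, so (MᵀM)_{2,1} = Σᵢ r = (2)·(1) + (3)·(1) + (4)·(1) + (5)·(1) + (6)·(1) + (7)·(1) + (8)·(1) = 35.

35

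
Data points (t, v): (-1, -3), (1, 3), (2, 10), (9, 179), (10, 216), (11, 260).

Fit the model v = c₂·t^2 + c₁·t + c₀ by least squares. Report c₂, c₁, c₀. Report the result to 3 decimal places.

c₂ = 1.917, c₁ = 2.755, c₀ = -2.252

Compute the Gram sums: Σt^2·t^2 = 31220, Σt^2·t = 3068, Σt^2 = 308, Σt·t = 308, Σt = 32, Σ1 = 6.
For Mᵀv: Σt^2·v = 67599, Σt·v = 6657, Σv = 665.
Normal equations: [[31220, 3068, 308]; [3068, 308, 32]; [308, 32, 6]]·[c₂, c₁, c₀]ᵀ = [67599, 6657, 665]ᵀ.
Row-reducing yields c₂ = 20279/10580, c₁ = 7287/2645, c₀ = -259/115.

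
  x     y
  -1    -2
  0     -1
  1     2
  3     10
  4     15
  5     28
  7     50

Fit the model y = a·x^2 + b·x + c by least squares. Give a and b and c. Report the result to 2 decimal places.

The normal equations are: 3365·a + 559·b + 101·c = 3480;  559·a + 101·b + 19·c = 584;  101·a + 19·b + 7·c = 102.
(Σx^2·x^2 = 3365, Σx^2·x = 559, Σx^2 = 101, Σx·x = 101, Σx = 19, Σ1 = 7, Σx^2·y = 3480, Σx·y = 584, Σy = 102.)
Solving the 3×3 system (Gaussian elimination) gives a = 10303/11508, b = 12133/11508, c = -331/274.

a = 0.90, b = 1.05, c = -1.21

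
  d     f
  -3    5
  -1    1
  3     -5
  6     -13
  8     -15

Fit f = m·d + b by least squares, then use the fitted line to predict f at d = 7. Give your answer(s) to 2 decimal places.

The normal system XᵀX·[m, b]ᵀ = Xᵀf is [[119, 13]; [13, 5]]·[m, b]ᵀ = [-229, -27]ᵀ.
Eliminating b: 5·(row 1) − 13·(row 2) gives 426·m = 5·(-229) − 13·(-27) = -794, so m = -397/213.
Then b = ((-27) − 13·(-397/213))/5 = -118/213.
At d = 7: f̂ = (-397/213)·(7) + (-118/213)·(1) = -2897/213.

f̂ = -13.60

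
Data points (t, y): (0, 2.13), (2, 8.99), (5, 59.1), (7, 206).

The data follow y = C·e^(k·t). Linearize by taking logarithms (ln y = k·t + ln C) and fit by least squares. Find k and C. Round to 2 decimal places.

With ln yᵢ as the transformed response and tᵢ as the regressor:
Sums: Σt = 14.0000, Σ(t)² = 78.0000, Σln y = 12.3593, Σt·ln y = 62.0835.
Normal system: [[78.0000, 14.0000]; [14.0000, 4]]·[k, ln C]ᵀ = [62.0835, 12.3593]ᵀ.
Δ = 78.0000·4 − (14.0000)² = 116.0000; k = (62.0835·4 − 14.0000·12.3593)/116.0000 = 0.64917, ln C = (78.0000·12.3593 − 14.0000·62.0835)/116.0000 = 0.81775, so C = exp(0.81775) = 2.26541.

k = 0.65, C = 2.27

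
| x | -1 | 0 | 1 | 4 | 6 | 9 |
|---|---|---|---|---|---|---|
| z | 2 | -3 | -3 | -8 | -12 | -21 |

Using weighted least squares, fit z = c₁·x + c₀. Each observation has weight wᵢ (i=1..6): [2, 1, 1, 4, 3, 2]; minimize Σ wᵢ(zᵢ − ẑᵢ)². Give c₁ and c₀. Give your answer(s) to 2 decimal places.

c₁ = -2.12, c₀ = -0.32

Normal-equation sums: Σwᵢ·x·x = 337, Σwᵢ·x = 51, Σwᵢ·1 = 13.
For MᵀWz: Σwᵢ·x·z = -729, Σwᵢ·z = -112.
So MᵀWM·[c₁, c₀]ᵀ = MᵀWz: [[337, 51]; [51, 13]]·[c₁, c₀]ᵀ = [-729, -112]ᵀ.
Determinant 337·13 − 51² = 1780.
c₁ = ((-729)·13 − 51·(-112))/1780 = -753/356; c₀ = (337·(-112) − 51·(-729))/1780 = -113/356.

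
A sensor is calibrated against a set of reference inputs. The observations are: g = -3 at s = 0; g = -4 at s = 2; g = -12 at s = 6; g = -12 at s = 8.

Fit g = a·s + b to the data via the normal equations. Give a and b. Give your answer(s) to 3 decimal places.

From the data, Σs·s = 104, Σs = 16, Σ1 = 4.
For Aᵀg: Σs·g = -176, Σg = -31.
Normal equations: [[104, 16]; [16, 4]]·[a, b]ᵀ = [-176, -31]ᵀ.
det = 104·4 − 16² = 160.
a = ((-176)·4 − 16·(-31))/160 = -13/10; b = (104·(-31) − 16·(-176))/160 = -51/20.

a = -1.300, b = -2.550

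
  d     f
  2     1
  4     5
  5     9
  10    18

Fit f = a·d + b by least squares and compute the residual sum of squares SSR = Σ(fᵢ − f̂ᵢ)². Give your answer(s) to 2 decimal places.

SSR = 2.23

Entries of AᵀA: Σd·d = 145, Σd = 21, Σ1 = 4.
For Aᵀf: Σd·f = 247, Σf = 33.
So AᵀA·[a, b]ᵀ = Aᵀf: [[145, 21]; [21, 4]]·[a, b]ᵀ = [247, 33]ᵀ.
Δ = 145·4 − 21² = 139.
a = (247·4 − 21·33)/139 = 295/139; b = (145·33 − 21·247)/139 = -402/139.
Residuals: -49/139, -83/139, 178/139, -46/139; SSR = 310/139.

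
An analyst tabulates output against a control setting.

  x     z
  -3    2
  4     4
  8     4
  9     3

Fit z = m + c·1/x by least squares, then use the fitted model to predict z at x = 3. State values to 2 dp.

With design matrix M, MᵀM = [[4, 11/72]; [11/72, 1045/5184]] and Mᵀz = [13, 7/6]ᵀ.
Determinant 4·(1045/5184) − (11/72)² = 451/576.
m = (13·(1045/5184) − (11/72)·(7/6))/(451/576) = 1151/369; c = (4·(7/6) − (11/72)·13)/(451/576) = 1544/451.
At x = 3: ẑ = (1151/369)·(1) + (1544/451)·(1/3) = 17293/4059.

ẑ = 4.26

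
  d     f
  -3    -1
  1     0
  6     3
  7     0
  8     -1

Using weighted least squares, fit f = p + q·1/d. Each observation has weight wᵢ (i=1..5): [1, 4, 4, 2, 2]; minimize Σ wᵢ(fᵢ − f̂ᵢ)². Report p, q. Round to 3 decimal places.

p = 0.887, q = -0.521

Normal-equation sums: Σwᵢ·1 = 13, Σwᵢ·1/d = 409/84, Σwᵢ·1/d·1/d = 60601/14112.
And Σwᵢ·f = 9, Σwᵢ·1/d·f = 25/12.
XᵀWX·[p, q]ᵀ = XᵀWf becomes [[13, 409/84]; [409/84, 60601/14112]]·[p, q]ᵀ = [9, 25/12]ᵀ.
Δ = 13·(60601/14112) − (409/84)² = 453251/14112.
p = (9·(60601/14112) − (409/84)·(25/12))/(453251/14112) = 402259/453251; q = (13·(25/12) − (409/84)·9)/(453251/14112) = -236208/453251.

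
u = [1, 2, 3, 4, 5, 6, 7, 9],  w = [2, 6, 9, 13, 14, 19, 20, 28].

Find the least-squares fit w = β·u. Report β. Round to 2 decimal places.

β = 3.03

Compute the Gram sums: Σu·u = 221.
For Aᵀw: Σu·w = 669.
So AᵀA·[β]ᵀ = Aᵀw: [[221]]·[β]ᵀ = [669]ᵀ.
β = 669/221 = 3.02715.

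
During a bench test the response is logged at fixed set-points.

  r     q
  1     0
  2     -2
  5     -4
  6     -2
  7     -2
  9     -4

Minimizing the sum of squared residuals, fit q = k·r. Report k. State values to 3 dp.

XᵀX·[k]ᵀ = Xᵀq reads: 196·k = -86.
k = (-86)/196 = -0.438776.

k = -0.439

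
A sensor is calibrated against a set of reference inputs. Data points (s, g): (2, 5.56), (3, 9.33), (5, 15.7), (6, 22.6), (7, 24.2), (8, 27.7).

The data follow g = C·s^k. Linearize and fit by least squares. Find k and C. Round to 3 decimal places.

Let Y = ln g. Fitting Y = k·ln s + ln C by least squares:
Σln s = 9.2183, Σ(ln s)² = 15.5987, Σln g = 16.3282, Σln s·ln g = 26.7682.
Equations: 15.5987·k + 9.2183·ln C = 26.7682;  9.2183·k + 6·ln C = 16.3282.
Slope k = (n·Σln s·ln g − Σln s·Σln g)/(n·Σ(ln s)² − (Σln s)²) = (6·26.7682 − 9.2183·16.3282)/8.6152 = 1.17122; ln C = (Σln g − k·Σln s)/n = 0.92192, so C = exp(0.92192) = 2.51412.

k = 1.171, C = 2.514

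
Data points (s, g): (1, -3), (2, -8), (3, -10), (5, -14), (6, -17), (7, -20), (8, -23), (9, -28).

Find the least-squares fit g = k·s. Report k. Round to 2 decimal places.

Forming XᵀX = [[269]] and Xᵀg = [-797]ᵀ gives XᵀX·[k]ᵀ = Xᵀg.
k = (-797)/269 = -2.96283.

k = -2.96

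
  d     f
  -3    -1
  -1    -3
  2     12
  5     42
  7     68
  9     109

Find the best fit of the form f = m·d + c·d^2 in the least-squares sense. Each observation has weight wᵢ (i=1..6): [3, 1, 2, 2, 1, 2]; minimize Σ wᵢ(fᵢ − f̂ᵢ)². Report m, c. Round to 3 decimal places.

Entries of MᵀWM: Σwᵢ·d·d = 297, Σwᵢ·d·d^2 = 1985, Σwᵢ·d^2·d^2 = 17049.
Moment sums: Σwᵢ·d·f = 2918, Σwᵢ·d^2·f = 23156.
Δ = 297·17049 − 1985² = 1123328.
m = (2918·17049 − 1985·23156)/1123328 = 1892161/561664; c = (297·23156 − 1985·2918)/1123328 = 542551/561664.

m = 3.369, c = 0.966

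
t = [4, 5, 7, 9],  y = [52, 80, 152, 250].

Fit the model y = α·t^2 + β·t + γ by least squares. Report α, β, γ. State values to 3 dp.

α = 3.083, β = -0.555, γ = 5.176

The normal equations are: 9843·α + 1261·β + 171·γ = 30530;  1261·α + 171·β + 25·γ = 3922;  171·α + 25·β + 4·γ = 534.
(Σt^2·t^2 = 9843, Σt^2·t = 1261, Σt^2 = 171, Σt·t = 171, Σt = 25, Σ1 = 4, Σt^2·y = 30530, Σt·y = 3922, Σy = 534.)
Row-reducing yields α = 1227/398, β = -221/398, γ = 1030/199.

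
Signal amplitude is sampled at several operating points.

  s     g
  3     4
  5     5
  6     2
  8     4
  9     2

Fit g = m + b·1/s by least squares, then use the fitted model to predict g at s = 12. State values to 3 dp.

ĝ = 2.722

Compute the Gram sums: Σ1 = 5, Σ1/s = 337/360, Σ1/s·1/s = 26809/129600.
And Σg = 17, Σ1/s·g = 61/18.
Normal equations: [[5, 337/360]; [337/360, 26809/129600]]·[m, b]ᵀ = [17, 61/18]ᵀ.
Determinant 5·(26809/129600) − (337/360)² = 5119/32400.
m = (17·(26809/129600) − (337/360)·(61/18))/(5119/32400) = 44613/20476; b = (5·(61/18) − (337/360)·17)/(5119/32400) = 33390/5119.
At s = 12: ĝ = (44613/20476)·(1) + (33390/5119)·(1/12) = 55743/20476.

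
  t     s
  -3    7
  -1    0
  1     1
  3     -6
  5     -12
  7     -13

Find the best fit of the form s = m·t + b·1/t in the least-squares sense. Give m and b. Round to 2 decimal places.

Setting ∂/∂m … = 0 gives: 94·m + 6·b = -189;  6·m + (25166/11025)·b = -797/105.
Δ = 94·(25166/11025) − 6² = 1968704/11025.
m = ((-189)·(25166/11025) − 6·(-797/105))/(1968704/11025) = -531783/246088; b = (94·(-797/105) − 6·(-189))/(1968704/11025) = 579495/246088.

m = -2.16, b = 2.35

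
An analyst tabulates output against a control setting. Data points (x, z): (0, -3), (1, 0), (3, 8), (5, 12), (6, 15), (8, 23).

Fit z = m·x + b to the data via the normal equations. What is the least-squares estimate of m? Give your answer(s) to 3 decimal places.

m = 3.142

Compute the Gram sums: Σx·x = 135, Σx = 23, Σ1 = 6.
Right-hand side: Σx·z = 358, Σz = 55.
Eliminating b: 6·(row 1) − 23·(row 2) gives 281·m = 6·358 − 23·55 = 883, so m = 883/281.
Then b = (55 − 23·(883/281))/6 = -809/281.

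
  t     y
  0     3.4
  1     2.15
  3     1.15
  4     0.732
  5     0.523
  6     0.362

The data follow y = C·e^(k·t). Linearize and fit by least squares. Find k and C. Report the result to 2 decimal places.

k = -0.37, C = 3.29

With ln yᵢ as the transformed response and tᵢ as the regressor:
Σt = 19.0000, Σ(t)² = 87.0000, Σln y = 0.1527, Σt·ln y = -9.4007.
Equations: 87.0000·k + 19.0000·ln C = -9.4007;  19.0000·k + 6·ln C = 0.1527.
Solving (det = 161.0000): k = -0.36836, ln C = 1.19194, so C = exp(1.19194) = 3.29345.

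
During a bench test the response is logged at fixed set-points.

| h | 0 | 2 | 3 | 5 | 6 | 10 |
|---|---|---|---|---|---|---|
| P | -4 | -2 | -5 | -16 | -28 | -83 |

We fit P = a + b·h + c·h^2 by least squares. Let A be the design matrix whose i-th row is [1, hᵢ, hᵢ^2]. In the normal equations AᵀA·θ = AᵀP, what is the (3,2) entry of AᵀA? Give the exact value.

Row 3 ↔ basis h^2, column 2 ↔ basis h, so (AᵀA)_{3,2} = Σᵢ (h^2)·(h) = (0)·(0) + (4)·(2) + (9)·(3) + (25)·(5) + (36)·(6) + (100)·(10) = 1376.

1376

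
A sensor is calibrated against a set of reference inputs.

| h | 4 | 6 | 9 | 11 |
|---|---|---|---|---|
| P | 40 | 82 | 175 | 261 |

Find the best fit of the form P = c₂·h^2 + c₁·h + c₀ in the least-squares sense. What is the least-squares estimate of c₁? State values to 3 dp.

c₁ = -1.517

Sums needed: Σh^2·h^2 = 22754, Σh^2·h = 2340, Σh^2 = 254, Σh·h = 254, Σh = 30, Σ1 = 4.
Right-hand side: Σh^2·P = 49348, Σh·P = 5098, ΣP = 558.
Normal equations: [[22754, 2340, 254]; [2340, 254, 30]; [254, 30, 4]]·[c₂, c₁, c₀]ᵀ = [49348, 5098, 558]ᵀ.
Solving the 3×3 system (Gaussian elimination) gives c₂ = 11/5, c₁ = -44/29, c₀ = 1621/145.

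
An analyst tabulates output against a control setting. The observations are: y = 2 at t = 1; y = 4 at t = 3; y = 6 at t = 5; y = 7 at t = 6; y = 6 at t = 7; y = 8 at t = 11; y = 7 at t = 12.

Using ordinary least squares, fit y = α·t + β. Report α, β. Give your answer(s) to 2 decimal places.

α = 0.45, β = 2.84

The normal system XᵀX·[α, β]ᵀ = Xᵀy is [[385, 45]; [45, 7]]·[α, β]ᵀ = [300, 40]ᵀ.
det = 385·7 − 45² = 670.
α = (300·7 − 45·40)/670 = 30/67; β = (385·40 − 45·300)/670 = 190/67.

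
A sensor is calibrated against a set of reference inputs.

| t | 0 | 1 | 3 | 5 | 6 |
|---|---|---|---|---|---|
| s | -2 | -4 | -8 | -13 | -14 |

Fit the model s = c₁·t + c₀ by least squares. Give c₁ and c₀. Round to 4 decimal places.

The normal system XᵀX·[c₁, c₀]ᵀ = Xᵀs is [[71, 15]; [15, 5]]·[c₁, c₀]ᵀ = [-177, -41]ᵀ.
det = 71·5 − 15² = 130.
c₁ = ((-177)·5 − 15·(-41))/130 = -27/13; c₀ = (71·(-41) − 15·(-177))/130 = -128/65.

c₁ = -2.0769, c₀ = -1.9692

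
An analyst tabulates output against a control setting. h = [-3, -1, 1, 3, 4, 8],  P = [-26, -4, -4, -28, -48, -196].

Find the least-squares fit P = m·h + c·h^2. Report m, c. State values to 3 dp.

m = -0.192, c = -3.033

Forming AᵀA = [[100, 576]; [576, 4516]] and AᵀP = [-1766, -13806]ᵀ gives AᵀA·[m, c]ᵀ = AᵀP.
det = 100·4516 − 576² = 119824.
m = ((-1766)·4516 − 576·(-13806))/119824 = -2875/14978; c = (100·(-13806) − 576·(-1766))/119824 = -45423/14978.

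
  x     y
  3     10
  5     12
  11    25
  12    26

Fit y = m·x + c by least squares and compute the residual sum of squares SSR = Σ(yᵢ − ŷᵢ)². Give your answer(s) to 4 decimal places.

SSR = 2.0851

Sums needed: Σx·x = 299, Σx = 31, Σ1 = 4.
For Mᵀy: Σx·y = 677, Σy = 73.
Eliminating c: 4·(row 1) − 31·(row 2) gives 235·m = 4·677 − 31·73 = 445, so m = 89/47.
Then c = (73 − 31·(89/47))/4 = 168/47.
Residuals: 35/47, -49/47, 28/47, -14/47; SSR = 98/47.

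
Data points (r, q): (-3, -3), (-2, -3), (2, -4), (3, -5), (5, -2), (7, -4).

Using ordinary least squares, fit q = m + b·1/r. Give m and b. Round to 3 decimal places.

m = -3.430, b = -1.229

With design matrix M, MᵀM = [[6, 12/35]; [12/35, 17257/22050]] and Mᵀq = [-21, -449/210]ᵀ.
Determinant 6·(17257/22050) − (12/35)² = 673/147.
m = ((-21)·(17257/22050) − (12/35)·(-449/210))/(673/147) = -115411/33650; b = (6·(-449/210) − (12/35)·(-21))/(673/147) = -4137/3365.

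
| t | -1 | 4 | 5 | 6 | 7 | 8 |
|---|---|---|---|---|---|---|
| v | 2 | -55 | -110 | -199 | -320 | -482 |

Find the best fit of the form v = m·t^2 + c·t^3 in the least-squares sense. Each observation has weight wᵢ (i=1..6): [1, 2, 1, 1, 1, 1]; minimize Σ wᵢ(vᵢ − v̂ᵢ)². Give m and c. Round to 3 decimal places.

Normal-equation sums: Σwᵢ·t^2·t^2 = 8931, Σwᵢ·t^2·t^3 = 62523, Σwᵢ·t^3·t^3 = 450267.
Moment sums: Σwᵢ·t^2·v = -58200, Σwᵢ·t^3·v = -420320.
Eliminating c: 450267·(row 1) − 62523·(row 2) gives 112209048·m = 450267·(-58200) − 62523·(-420320) = 74127960, so m = 1029555/1558459.
Then c = ((-420320) − 62523·(1029555/1558459))/450267 = -4793305/4675377.

m = 0.661, c = -1.025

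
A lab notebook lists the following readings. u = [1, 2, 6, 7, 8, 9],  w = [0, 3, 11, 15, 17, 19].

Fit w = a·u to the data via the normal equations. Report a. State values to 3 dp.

a = 2.060

Forming MᵀM = [[235]] and Mᵀw = [484]ᵀ gives MᵀM·[a]ᵀ = Mᵀw.
Hence a = 484 / 235 ≈ 2.05957.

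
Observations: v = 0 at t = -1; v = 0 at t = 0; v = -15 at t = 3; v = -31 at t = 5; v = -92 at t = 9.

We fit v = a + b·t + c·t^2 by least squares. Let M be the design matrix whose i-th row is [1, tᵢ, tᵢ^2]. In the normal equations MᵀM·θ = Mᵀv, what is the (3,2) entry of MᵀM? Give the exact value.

880

Row 3 ↔ basis t^2, column 2 ↔ basis t, so (MᵀM)_{3,2} = Σᵢ (t^2)·(t) = (1)·(-1) + (0)·(0) + (9)·(3) + (25)·(5) + (81)·(9) = 880.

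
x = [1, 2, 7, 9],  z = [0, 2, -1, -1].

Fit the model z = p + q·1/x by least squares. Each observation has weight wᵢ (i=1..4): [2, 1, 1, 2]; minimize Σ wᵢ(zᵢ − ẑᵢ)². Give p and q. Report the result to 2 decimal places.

p = -0.74, q = 1.20

The normal system MᵀWM·[p, q]ᵀ = MᵀWz is [[6, 361/126]; [361/126, 36437/15876]]·[p, q]ᵀ = [-1, 40/63]ᵀ.
Eliminating q: (36437/15876)·(row 1) − (361/126)·(row 2) gives (88301/15876)·p = (36437/15876)·(-1) − (361/126)·(40/63) = -1333/324, so p = -65317/88301.
Then q = ((40/63) − (361/126)·(-65317/88301))/(36437/15876) = 105966/88301.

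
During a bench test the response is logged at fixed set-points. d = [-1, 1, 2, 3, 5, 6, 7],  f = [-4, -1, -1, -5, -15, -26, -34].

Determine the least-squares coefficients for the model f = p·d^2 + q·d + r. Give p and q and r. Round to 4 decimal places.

AᵀA·[p, q, r]ᵀ = Aᵀf reads: 4421·p + 719·q + 125·r = -3031;  719·p + 125·q + 23·r = -483;  125·p + 23·q + 7·r = -86.
Inverting the 3×3 Gram matrix, [p, q, r]ᵀ = [-21211/23016, 38965/23016, -2669/1918]ᵀ.

p = -0.9216, q = 1.6930, r = -1.3916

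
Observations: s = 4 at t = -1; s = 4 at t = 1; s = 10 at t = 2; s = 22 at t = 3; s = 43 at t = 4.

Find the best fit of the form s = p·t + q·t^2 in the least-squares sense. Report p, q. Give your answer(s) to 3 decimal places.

Normal-equation sums: Σt·t = 31, Σt·t^2 = 99, Σt^2·t^2 = 355.
For Xᵀs: Σt·s = 258, Σt^2·s = 934.
Eliminating q: 355·(row 1) − 99·(row 2) gives 1204·p = 355·258 − 99·934 = -876, so p = -219/301.
Then q = (934 − 99·(-219/301))/355 = 853/301.

p = -0.728, q = 2.834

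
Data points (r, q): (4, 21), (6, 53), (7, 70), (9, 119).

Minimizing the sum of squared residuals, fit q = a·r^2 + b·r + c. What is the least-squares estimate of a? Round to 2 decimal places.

a = 1.42

Compute the Gram sums: Σr^2·r^2 = 10514, Σr^2·r = 1352, Σr^2 = 182, Σr·r = 182, Σr = 26, Σ1 = 4.
Moment sums: Σr^2·q = 15313, Σr·q = 1963, Σq = 263.
Solving the 3×3 system (Gaussian elimination) gives a = 17/12, b = 13/12, c = -23/4.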